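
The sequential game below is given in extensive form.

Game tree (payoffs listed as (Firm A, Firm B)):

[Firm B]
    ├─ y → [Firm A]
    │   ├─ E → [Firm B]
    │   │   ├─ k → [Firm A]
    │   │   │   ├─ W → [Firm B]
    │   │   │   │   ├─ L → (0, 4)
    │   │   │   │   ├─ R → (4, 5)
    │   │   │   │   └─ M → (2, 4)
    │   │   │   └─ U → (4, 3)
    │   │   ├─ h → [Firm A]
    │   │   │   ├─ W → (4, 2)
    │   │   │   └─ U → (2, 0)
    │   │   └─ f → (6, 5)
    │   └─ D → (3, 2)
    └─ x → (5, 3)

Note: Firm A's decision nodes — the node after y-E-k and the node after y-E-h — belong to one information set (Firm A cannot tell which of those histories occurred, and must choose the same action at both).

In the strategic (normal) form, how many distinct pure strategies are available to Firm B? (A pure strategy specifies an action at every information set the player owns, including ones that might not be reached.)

Firm B owns the root with actions {y, x} — two choices.
Firm B owns the node after y-E with actions {k, h, f} — three choices.
Firm B owns the node after y-E-k-W with actions {L, R, M} — three choices.
A pure strategy fixes one action at each information set independently, so the count is the product 2 × 3 × 3 = 18.
(For reference, Firm A has 4 pure strategies, giving a 18×4 normal-form matrix.)

18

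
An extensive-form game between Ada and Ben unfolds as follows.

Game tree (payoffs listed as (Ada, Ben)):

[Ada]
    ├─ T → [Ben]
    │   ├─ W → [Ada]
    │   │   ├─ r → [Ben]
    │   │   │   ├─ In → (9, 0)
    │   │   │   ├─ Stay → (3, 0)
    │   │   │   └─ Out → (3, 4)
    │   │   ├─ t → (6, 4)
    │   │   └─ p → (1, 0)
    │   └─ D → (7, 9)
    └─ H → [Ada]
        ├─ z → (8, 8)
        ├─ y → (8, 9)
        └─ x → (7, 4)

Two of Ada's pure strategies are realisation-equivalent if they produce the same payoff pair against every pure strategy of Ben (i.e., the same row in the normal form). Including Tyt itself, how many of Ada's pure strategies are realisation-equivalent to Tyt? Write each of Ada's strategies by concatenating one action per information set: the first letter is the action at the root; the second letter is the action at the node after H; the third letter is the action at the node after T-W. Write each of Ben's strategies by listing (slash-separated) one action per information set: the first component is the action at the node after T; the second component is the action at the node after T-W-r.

Row for Tyt (columns W/In, W/Stay, W/Out, D/In, D/Stay, D/Out): (6,4) (6,4) (6,4) (7,9) (7,9) (7,9).
Under Tyt, Ada's choice at the node after H can never be reached regardless of what Ben does, so varying those choices leaves every outcome unchanged.
Holding the reachable choices fixed and varying the unreachable one freely already gives 3 equivalent strategies.
No other strategy reproduces this row, so those 3 are the full class: Tzt, Tyt, Txt.

3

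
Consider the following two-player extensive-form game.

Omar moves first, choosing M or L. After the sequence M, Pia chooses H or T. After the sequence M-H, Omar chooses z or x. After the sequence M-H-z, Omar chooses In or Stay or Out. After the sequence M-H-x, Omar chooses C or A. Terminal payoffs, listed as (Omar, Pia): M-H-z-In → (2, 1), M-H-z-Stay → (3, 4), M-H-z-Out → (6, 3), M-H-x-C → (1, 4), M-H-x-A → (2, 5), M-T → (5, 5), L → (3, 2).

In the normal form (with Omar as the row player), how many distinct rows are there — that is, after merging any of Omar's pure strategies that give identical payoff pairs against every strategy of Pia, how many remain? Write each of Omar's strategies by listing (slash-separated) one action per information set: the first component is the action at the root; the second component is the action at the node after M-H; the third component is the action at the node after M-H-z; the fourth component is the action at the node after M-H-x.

6

Omar has 24 pure strategies: M/z/In/C, M/z/In/A, M/z/Stay/C, M/z/Stay/A, M/z/Out/C, M/z/Out/A, M/x/In/C, M/x/In/A, M/x/Stay/C, M/x/Stay/A, M/x/Out/C, M/x/Out/A, L/z/In/C, L/z/In/A, L/z/Stay/C, L/z/Stay/A, L/z/Out/C, L/z/Out/A, L/x/In/C, L/x/In/A, L/x/Stay/C, L/x/Stay/A, L/x/Out/C, L/x/Out/A. Columns: H, T.
{M/z/In/C, M/z/In/A} → row (2,1) (5,5)
{M/z/Stay/C, M/z/Stay/A} → row (3,4) (5,5)
{M/z/Out/C, M/z/Out/A} → row (6,3) (5,5)
{M/x/In/C, M/x/Stay/C, M/x/Out/C} → row (1,4) (5,5)
{M/x/In/A, M/x/Stay/A, M/x/Out/A} → row (2,5) (5,5)
{L/z/In/C, L/z/In/A, L/z/Stay/C, L/z/Stay/A, L/z/Out/C, L/z/Out/A, L/x/In/C, L/x/In/A, L/x/Stay/C, L/x/Stay/A, L/x/Out/C, L/x/Out/A} → row (3,2) (3,2)
That's 6 distinct rows out of 24 strategies.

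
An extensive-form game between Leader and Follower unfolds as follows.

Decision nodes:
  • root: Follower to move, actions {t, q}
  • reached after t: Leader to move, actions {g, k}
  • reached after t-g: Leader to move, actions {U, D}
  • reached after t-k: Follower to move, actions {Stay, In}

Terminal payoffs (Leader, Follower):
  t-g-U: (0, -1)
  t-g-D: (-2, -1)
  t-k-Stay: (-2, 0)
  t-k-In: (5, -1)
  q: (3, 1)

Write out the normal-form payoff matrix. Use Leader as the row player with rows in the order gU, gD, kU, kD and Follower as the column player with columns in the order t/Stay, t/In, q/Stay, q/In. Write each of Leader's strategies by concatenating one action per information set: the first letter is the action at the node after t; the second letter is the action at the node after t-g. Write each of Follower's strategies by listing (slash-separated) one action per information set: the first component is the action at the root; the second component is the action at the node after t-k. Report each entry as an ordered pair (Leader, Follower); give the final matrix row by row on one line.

gU: (0,-1) (0,-1) (3,1) (3,1) | gD: (-2,-1) (-2,-1) (3,1) (3,1) | kU: (-2,0) (5,-1) (3,1) (3,1) | kD: (-2,0) (5,-1) (3,1) (3,1)

       t/Stay     t/In   q/Stay     q/In
  gU   (0,-1)   (0,-1)    (3,1)    (3,1)
  gD  (-2,-1)  (-2,-1)    (3,1)    (3,1)
  kU   (-2,0)   (5,-1)    (3,1)    (3,1)
  kD   (-2,0)   (5,-1)    (3,1)    (3,1)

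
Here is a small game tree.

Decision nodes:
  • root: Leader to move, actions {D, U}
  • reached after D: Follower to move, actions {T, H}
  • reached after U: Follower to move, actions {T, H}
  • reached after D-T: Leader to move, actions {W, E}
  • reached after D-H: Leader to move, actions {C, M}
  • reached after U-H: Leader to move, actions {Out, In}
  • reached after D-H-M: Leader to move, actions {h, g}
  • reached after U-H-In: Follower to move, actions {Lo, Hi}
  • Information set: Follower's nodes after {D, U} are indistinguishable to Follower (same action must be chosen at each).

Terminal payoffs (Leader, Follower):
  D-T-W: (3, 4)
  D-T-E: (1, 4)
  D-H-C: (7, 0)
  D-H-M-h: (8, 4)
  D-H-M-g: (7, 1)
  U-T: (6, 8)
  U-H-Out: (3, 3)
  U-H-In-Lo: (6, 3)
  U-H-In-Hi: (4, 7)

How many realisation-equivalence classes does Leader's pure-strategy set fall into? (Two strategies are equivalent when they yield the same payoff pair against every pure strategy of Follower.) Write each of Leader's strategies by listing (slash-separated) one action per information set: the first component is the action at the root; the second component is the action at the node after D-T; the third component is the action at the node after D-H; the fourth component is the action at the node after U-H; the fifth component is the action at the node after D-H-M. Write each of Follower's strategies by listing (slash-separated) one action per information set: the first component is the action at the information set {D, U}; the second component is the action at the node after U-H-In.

8

Leader has 32 pure strategies: D/W/C/Out/h, D/W/C/Out/g, D/W/C/In/h, D/W/C/In/g, D/W/M/Out/h, D/W/M/Out/g, D/W/M/In/h, D/W/M/In/g, D/E/C/Out/h, D/E/C/Out/g, D/E/C/In/h, D/E/C/In/g, D/E/M/Out/h, D/E/M/Out/g, D/E/M/In/h, D/E/M/In/g, U/W/C/Out/h, U/W/C/Out/g, U/W/C/In/h, U/W/C/In/g, U/W/M/Out/h, U/W/M/Out/g, U/W/M/In/h, U/W/M/In/g, U/E/C/Out/h, U/E/C/Out/g, U/E/C/In/h, U/E/C/In/g, U/E/M/Out/h, U/E/M/Out/g, U/E/M/In/h, U/E/M/In/g. Columns: T/Lo, T/Hi, H/Lo, H/Hi.
{D/W/C/Out/h, D/W/C/Out/g, D/W/C/In/h, D/W/C/In/g} → row (3,4) (3,4) (7,0) (7,0)
{D/W/M/Out/h, D/W/M/In/h} → row (3,4) (3,4) (8,4) (8,4)
{D/W/M/Out/g, D/W/M/In/g} → row (3,4) (3,4) (7,1) (7,1)
{D/E/C/Out/h, D/E/C/Out/g, D/E/C/In/h, D/E/C/In/g} → row (1,4) (1,4) (7,0) (7,0)
{D/E/M/Out/h, D/E/M/In/h} → row (1,4) (1,4) (8,4) (8,4)
{D/E/M/Out/g, D/E/M/In/g} → row (1,4) (1,4) (7,1) (7,1)
{U/W/C/Out/h, U/W/C/Out/g, U/W/M/Out/h, U/W/M/Out/g, U/E/C/Out/h, U/E/C/Out/g, U/E/M/Out/h, U/E/M/Out/g} → row (6,8) (6,8) (3,3) (3,3)
{U/W/C/In/h, U/W/C/In/g, U/W/M/In/h, U/W/M/In/g, U/E/C/In/h, U/E/C/In/g, U/E/M/In/h, U/E/M/In/g} → row (6,8) (6,8) (6,3) (4,7)
That's 8 distinct rows out of 32 strategies.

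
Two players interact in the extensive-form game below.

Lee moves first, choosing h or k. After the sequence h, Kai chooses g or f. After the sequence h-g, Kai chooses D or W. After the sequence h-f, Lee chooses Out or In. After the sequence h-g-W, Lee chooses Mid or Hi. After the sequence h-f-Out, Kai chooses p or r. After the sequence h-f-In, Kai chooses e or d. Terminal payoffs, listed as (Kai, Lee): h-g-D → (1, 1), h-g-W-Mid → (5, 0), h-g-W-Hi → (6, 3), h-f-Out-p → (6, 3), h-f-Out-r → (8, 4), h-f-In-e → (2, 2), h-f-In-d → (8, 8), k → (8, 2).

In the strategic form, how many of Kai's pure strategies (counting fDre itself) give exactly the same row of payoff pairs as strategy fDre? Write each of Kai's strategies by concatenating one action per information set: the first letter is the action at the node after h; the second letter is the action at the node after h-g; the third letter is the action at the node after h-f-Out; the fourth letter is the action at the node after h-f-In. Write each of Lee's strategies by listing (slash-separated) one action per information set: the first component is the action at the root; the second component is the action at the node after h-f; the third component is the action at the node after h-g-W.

2

Row for fDre (columns h/Out/Mid, h/Out/Hi, h/In/Mid, h/In/Hi, k/Out/Mid, k/Out/Hi, k/In/Mid, k/In/Hi): (8,4) (8,4) (2,2) (2,2) (8,2) (8,2) (8,2) (8,2).
Under fDre, Kai's choice at the node after h-g can never be reached regardless of what Lee does, so varying those choices leaves every outcome unchanged.
Holding the reachable choices fixed and varying the unreachable one freely already gives 2 equivalent strategies.
No other strategy reproduces this row, so those 2 are the full class: fDre, fWre.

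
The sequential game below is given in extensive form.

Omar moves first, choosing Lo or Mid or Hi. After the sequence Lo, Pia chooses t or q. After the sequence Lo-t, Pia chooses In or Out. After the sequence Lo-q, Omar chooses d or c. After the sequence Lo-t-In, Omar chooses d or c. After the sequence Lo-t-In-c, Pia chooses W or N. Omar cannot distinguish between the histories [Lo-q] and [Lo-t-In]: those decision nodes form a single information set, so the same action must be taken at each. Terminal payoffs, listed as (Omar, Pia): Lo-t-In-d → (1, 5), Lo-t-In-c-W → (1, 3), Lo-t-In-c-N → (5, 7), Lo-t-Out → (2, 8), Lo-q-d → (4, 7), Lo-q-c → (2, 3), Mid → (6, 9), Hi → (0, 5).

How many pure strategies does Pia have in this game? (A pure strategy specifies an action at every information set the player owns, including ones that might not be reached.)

8

Pia owns the node after Lo with actions {t, q} — two choices.
Pia owns the node after Lo-t with actions {In, Out} — two choices.
Pia owns the node after Lo-t-In-c with actions {W, N} — two choices.
A pure strategy fixes one action at each information set independently, so the count is the product 2 × 2 × 2 = 8.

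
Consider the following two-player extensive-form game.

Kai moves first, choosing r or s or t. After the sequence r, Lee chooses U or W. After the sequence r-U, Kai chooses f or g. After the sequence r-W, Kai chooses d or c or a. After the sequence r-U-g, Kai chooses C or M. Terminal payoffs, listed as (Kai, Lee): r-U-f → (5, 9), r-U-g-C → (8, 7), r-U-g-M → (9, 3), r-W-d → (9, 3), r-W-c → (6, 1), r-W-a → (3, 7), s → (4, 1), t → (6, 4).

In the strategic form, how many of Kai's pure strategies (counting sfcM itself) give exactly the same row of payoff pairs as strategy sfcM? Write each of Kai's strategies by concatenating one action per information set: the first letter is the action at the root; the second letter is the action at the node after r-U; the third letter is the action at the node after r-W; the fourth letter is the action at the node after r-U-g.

12

Row for sfcM (columns U, W): (4,1) (4,1).
Under sfcM, Kai's choice at the node after r-U and at the node after r-W and at the node after r-U-g can never be reached regardless of what Lee does, so varying those choices leaves every outcome unchanged.
Holding the reachable choices fixed and varying the unreachable ones freely already gives 2 × 3 × 2 = 12 equivalent strategies.
No other strategy reproduces this row, so those 12 are the full class: sfdC, sfdM, sfcC, sfcM, sfaC, sfaM, sgdC, sgdM, sgcC, sgcM, sgaC, sgaM.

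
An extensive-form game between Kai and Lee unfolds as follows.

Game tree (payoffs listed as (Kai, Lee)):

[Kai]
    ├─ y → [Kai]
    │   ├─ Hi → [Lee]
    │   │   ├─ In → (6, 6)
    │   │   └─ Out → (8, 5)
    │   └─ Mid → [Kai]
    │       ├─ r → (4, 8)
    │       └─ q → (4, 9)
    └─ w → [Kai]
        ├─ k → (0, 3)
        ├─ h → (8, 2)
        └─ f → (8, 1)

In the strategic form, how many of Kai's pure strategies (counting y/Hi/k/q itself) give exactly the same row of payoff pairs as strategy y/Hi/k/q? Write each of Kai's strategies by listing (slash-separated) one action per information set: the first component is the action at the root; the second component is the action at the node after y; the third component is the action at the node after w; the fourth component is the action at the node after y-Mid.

Row for y/Hi/k/q (columns In, Out): (6,6) (8,5).
Under y/Hi/k/q, Kai's choice at the node after w and at the node after y-Mid can never be reached regardless of what Lee does, so varying those choices leaves every outcome unchanged.
Holding the reachable choices fixed and varying the unreachable ones freely already gives 3 × 2 = 6 equivalent strategies.
No other strategy reproduces this row, so those 6 are the full class: y/Hi/k/r, y/Hi/k/q, y/Hi/h/r, y/Hi/h/q, y/Hi/f/r, y/Hi/f/q.

6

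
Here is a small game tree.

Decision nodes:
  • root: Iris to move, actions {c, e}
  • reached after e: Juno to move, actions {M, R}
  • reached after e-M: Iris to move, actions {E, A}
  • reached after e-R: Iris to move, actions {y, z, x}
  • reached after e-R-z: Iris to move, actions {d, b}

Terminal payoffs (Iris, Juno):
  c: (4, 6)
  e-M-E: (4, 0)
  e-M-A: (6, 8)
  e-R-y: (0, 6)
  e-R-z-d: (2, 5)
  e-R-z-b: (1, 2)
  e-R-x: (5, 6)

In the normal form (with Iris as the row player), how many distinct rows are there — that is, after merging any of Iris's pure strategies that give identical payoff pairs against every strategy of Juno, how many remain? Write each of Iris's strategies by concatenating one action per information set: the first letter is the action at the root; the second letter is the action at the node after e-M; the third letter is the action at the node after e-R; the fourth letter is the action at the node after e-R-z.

9

Iris has 24 pure strategies: cEyd, cEyb, cEzd, cEzb, cExd, cExb, cAyd, cAyb, cAzd, cAzb, cAxd, cAxb, eEyd, eEyb, eEzd, eEzb, eExd, eExb, eAyd, eAyb, eAzd, eAzb, eAxd, eAxb. Columns: M, R.
{cEyd, cEyb, cEzd, cEzb, cExd, cExb, cAyd, cAyb, cAzd, cAzb, cAxd, cAxb} → row (4,6) (4,6)
{eEyd, eEyb} → row (4,0) (0,6)
{eEzd} → row (4,0) (2,5)
{eEzb} → row (4,0) (1,2)
{eExd, eExb} → row (4,0) (5,6)
{eAyd, eAyb} → row (6,8) (0,6)
{eAzd} → row (6,8) (2,5)
{eAzb} → row (6,8) (1,2)
{eAxd, eAxb} → row (6,8) (5,6)
That's 9 distinct rows out of 24 strategies.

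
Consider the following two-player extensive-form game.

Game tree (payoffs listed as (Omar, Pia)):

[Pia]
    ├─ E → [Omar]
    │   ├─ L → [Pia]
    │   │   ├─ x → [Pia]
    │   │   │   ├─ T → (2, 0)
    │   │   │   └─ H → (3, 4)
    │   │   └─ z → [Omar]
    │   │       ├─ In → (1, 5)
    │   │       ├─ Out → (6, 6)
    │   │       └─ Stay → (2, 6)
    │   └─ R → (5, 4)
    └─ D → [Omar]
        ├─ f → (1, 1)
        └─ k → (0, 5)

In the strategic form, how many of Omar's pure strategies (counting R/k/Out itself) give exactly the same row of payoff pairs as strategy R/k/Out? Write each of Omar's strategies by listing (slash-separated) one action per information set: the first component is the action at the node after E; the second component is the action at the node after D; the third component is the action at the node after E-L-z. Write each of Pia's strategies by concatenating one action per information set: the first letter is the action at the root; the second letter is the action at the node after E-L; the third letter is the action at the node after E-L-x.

Row for R/k/Out (columns ExT, ExH, EzT, EzH, DxT, DxH, DzT, DzH): (5,4) (5,4) (5,4) (5,4) (0,5) (0,5) (0,5) (0,5).
Under R/k/Out, Omar's choice at the node after E-L-z can never be reached regardless of what Pia does, so varying those choices leaves every outcome unchanged.
Holding the reachable choices fixed and varying the unreachable one freely already gives 3 equivalent strategies.
No other strategy reproduces this row, so those 3 are the full class: R/k/In, R/k/Out, R/k/Stay.

3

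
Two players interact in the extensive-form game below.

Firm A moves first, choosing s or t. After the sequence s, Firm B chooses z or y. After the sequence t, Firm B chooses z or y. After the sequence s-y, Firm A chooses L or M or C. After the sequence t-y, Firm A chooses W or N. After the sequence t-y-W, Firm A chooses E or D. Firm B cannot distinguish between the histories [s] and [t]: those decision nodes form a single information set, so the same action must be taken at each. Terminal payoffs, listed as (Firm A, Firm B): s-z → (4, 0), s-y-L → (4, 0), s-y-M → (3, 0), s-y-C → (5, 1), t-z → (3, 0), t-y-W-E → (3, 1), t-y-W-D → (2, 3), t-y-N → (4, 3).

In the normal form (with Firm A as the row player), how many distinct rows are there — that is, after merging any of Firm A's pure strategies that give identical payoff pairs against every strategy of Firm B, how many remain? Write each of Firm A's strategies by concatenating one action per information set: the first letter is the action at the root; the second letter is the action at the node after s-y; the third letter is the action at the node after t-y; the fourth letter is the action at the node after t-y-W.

Firm A has 24 pure strategies: sLWE, sLWD, sLNE, sLND, sMWE, sMWD, sMNE, sMND, sCWE, sCWD, sCNE, sCND, tLWE, tLWD, tLNE, tLND, tMWE, tMWD, tMNE, tMND, tCWE, tCWD, tCNE, tCND. Columns: z, y.
{sLWE, sLWD, sLNE, sLND} → row (4,0) (4,0)
{sMWE, sMWD, sMNE, sMND} → row (4,0) (3,0)
{sCWE, sCWD, sCNE, sCND} → row (4,0) (5,1)
{tLWE, tMWE, tCWE} → row (3,0) (3,1)
{tLWD, tMWD, tCWD} → row (3,0) (2,3)
{tLNE, tLND, tMNE, tMND, tCNE, tCND} → row (3,0) (4,3)
That's 6 distinct rows out of 24 strategies.

6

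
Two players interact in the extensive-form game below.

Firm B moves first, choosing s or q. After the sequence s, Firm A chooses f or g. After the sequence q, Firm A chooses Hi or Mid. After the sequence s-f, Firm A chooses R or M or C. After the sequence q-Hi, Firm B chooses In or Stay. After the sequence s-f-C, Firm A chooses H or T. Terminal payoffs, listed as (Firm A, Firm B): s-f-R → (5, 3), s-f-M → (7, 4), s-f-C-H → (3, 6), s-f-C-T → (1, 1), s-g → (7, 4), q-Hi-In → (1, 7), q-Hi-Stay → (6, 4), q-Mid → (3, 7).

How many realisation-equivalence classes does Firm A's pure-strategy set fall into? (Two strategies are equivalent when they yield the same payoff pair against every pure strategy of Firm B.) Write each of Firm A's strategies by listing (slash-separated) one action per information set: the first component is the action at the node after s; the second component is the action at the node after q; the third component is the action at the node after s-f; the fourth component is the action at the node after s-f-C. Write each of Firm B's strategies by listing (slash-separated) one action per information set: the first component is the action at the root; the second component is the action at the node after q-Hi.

8

Firm A has 24 pure strategies: f/Hi/R/H, f/Hi/R/T, f/Hi/M/H, f/Hi/M/T, f/Hi/C/H, f/Hi/C/T, f/Mid/R/H, f/Mid/R/T, f/Mid/M/H, f/Mid/M/T, f/Mid/C/H, f/Mid/C/T, g/Hi/R/H, g/Hi/R/T, g/Hi/M/H, g/Hi/M/T, g/Hi/C/H, g/Hi/C/T, g/Mid/R/H, g/Mid/R/T, g/Mid/M/H, g/Mid/M/T, g/Mid/C/H, g/Mid/C/T. Columns: s/In, s/Stay, q/In, q/Stay.
{f/Hi/R/H, f/Hi/R/T} → row (5,3) (5,3) (1,7) (6,4)
{f/Hi/M/H, f/Hi/M/T, g/Hi/R/H, g/Hi/R/T, g/Hi/M/H, g/Hi/M/T, g/Hi/C/H, g/Hi/C/T} → row (7,4) (7,4) (1,7) (6,4)
{f/Hi/C/H} → row (3,6) (3,6) (1,7) (6,4)
{f/Hi/C/T} → row (1,1) (1,1) (1,7) (6,4)
{f/Mid/R/H, f/Mid/R/T} → row (5,3) (5,3) (3,7) (3,7)
{f/Mid/M/H, f/Mid/M/T, g/Mid/R/H, g/Mid/R/T, g/Mid/M/H, g/Mid/M/T, g/Mid/C/H, g/Mid/C/T} → row (7,4) (7,4) (3,7) (3,7)
{f/Mid/C/H} → row (3,6) (3,6) (3,7) (3,7)
{f/Mid/C/T} → row (1,1) (1,1) (3,7) (3,7)
That's 8 distinct rows out of 24 strategies.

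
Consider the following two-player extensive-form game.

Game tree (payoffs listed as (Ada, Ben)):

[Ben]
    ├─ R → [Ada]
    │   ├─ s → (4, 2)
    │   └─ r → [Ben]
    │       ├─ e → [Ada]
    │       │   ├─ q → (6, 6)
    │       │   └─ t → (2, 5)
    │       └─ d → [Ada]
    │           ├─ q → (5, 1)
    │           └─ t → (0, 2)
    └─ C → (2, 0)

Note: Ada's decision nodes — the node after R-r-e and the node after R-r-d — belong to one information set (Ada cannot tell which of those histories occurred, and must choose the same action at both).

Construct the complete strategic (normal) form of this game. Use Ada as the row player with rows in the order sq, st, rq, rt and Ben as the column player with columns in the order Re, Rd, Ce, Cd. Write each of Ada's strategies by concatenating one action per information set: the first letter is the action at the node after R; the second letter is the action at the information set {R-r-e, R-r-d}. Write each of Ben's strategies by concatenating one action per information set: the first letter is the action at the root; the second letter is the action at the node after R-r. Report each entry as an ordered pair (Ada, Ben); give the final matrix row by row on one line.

           Re       Rd       Ce       Cd
  sq    (4,2)    (4,2)    (2,0)    (2,0)
  st    (4,2)    (4,2)    (2,0)    (2,0)
  rq    (6,6)    (5,1)    (2,0)    (2,0)
  rt    (2,5)    (0,2)    (2,0)    (2,0)

sq: (4,2) (4,2) (2,0) (2,0) | st: (4,2) (4,2) (2,0) (2,0) | rq: (6,6) (5,1) (2,0) (2,0) | rt: (2,5) (0,2) (2,0) (2,0)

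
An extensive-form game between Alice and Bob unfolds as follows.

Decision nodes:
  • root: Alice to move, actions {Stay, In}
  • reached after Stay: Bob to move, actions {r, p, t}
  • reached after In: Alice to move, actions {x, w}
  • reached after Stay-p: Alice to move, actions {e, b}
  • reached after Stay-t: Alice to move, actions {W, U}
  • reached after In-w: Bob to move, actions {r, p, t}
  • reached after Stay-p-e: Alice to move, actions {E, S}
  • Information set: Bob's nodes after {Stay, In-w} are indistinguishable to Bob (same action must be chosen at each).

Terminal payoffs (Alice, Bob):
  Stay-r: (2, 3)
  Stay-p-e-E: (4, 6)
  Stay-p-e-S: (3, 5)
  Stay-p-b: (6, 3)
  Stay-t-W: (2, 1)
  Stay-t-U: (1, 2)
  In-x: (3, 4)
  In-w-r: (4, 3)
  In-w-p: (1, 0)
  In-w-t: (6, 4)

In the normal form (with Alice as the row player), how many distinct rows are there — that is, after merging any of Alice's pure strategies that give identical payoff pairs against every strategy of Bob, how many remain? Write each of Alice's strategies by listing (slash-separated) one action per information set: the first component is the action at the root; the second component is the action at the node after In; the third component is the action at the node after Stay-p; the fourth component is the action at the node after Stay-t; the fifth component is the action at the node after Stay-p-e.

Alice has 32 pure strategies: Stay/x/e/W/E, Stay/x/e/W/S, Stay/x/e/U/E, Stay/x/e/U/S, Stay/x/b/W/E, Stay/x/b/W/S, Stay/x/b/U/E, Stay/x/b/U/S, Stay/w/e/W/E, Stay/w/e/W/S, Stay/w/e/U/E, Stay/w/e/U/S, Stay/w/b/W/E, Stay/w/b/W/S, Stay/w/b/U/E, Stay/w/b/U/S, In/x/e/W/E, In/x/e/W/S, In/x/e/U/E, In/x/e/U/S, In/x/b/W/E, In/x/b/W/S, In/x/b/U/E, In/x/b/U/S, In/w/e/W/E, In/w/e/W/S, In/w/e/U/E, In/w/e/U/S, In/w/b/W/E, In/w/b/W/S, In/w/b/U/E, In/w/b/U/S. Columns: r, p, t.
{Stay/x/e/W/E, Stay/w/e/W/E} → row (2,3) (4,6) (2,1)
{Stay/x/e/W/S, Stay/w/e/W/S} → row (2,3) (3,5) (2,1)
{Stay/x/e/U/E, Stay/w/e/U/E} → row (2,3) (4,6) (1,2)
{Stay/x/e/U/S, Stay/w/e/U/S} → row (2,3) (3,5) (1,2)
{Stay/x/b/W/E, Stay/x/b/W/S, Stay/w/b/W/E, Stay/w/b/W/S} → row (2,3) (6,3) (2,1)
{Stay/x/b/U/E, Stay/x/b/U/S, Stay/w/b/U/E, Stay/w/b/U/S} → row (2,3) (6,3) (1,2)
{In/x/e/W/E, In/x/e/W/S, In/x/e/U/E, In/x/e/U/S, In/x/b/W/E, In/x/b/W/S, In/x/b/U/E, In/x/b/U/S} → row (3,4) (3,4) (3,4)
{In/w/e/W/E, In/w/e/W/S, In/w/e/U/E, In/w/e/U/S, In/w/b/W/E, In/w/b/W/S, In/w/b/U/E, In/w/b/U/S} → row (4,3) (1,0) (6,4)
That's 8 distinct rows out of 32 strategies.

8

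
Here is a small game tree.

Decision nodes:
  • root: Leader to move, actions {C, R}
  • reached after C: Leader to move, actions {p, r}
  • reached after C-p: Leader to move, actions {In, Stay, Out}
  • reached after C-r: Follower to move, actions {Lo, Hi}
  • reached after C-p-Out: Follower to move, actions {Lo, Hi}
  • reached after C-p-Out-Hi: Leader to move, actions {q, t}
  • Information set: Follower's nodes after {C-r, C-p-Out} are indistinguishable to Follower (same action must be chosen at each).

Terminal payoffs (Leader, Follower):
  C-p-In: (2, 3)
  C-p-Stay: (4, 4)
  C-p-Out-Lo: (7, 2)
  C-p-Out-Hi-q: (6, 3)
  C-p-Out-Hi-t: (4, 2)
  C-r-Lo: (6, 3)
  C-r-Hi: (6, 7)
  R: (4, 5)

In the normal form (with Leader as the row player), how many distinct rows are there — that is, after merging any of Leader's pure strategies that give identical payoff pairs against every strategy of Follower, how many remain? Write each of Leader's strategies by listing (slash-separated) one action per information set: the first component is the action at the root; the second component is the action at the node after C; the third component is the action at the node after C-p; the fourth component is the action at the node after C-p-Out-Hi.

Leader has 24 pure strategies: C/p/In/q, C/p/In/t, C/p/Stay/q, C/p/Stay/t, C/p/Out/q, C/p/Out/t, C/r/In/q, C/r/In/t, C/r/Stay/q, C/r/Stay/t, C/r/Out/q, C/r/Out/t, R/p/In/q, R/p/In/t, R/p/Stay/q, R/p/Stay/t, R/p/Out/q, R/p/Out/t, R/r/In/q, R/r/In/t, R/r/Stay/q, R/r/Stay/t, R/r/Out/q, R/r/Out/t. Columns: Lo, Hi.
{C/p/In/q, C/p/In/t} → row (2,3) (2,3)
{C/p/Stay/q, C/p/Stay/t} → row (4,4) (4,4)
{C/p/Out/q} → row (7,2) (6,3)
{C/p/Out/t} → row (7,2) (4,2)
{C/r/In/q, C/r/In/t, C/r/Stay/q, C/r/Stay/t, C/r/Out/q, C/r/Out/t} → row (6,3) (6,7)
{R/p/In/q, R/p/In/t, R/p/Stay/q, R/p/Stay/t, R/p/Out/q, R/p/Out/t, R/r/In/q, R/r/In/t, R/r/Stay/q, R/r/Stay/t, R/r/Out/q, R/r/Out/t} → row (4,5) (4,5)
That's 6 distinct rows out of 24 strategies.

6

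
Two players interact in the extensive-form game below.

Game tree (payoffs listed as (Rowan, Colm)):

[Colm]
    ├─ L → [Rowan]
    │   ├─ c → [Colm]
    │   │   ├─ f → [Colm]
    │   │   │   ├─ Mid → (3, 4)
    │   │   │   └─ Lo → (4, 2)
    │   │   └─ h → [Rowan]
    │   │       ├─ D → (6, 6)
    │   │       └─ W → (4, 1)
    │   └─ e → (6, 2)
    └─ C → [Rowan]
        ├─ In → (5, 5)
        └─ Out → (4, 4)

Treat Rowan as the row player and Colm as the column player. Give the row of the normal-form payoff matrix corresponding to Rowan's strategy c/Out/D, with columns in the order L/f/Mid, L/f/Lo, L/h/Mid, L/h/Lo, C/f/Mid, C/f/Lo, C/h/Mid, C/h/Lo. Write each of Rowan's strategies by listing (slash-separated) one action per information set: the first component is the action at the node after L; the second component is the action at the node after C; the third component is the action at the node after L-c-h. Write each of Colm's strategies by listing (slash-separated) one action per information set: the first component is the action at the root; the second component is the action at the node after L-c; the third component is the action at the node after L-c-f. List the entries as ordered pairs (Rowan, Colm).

(3,4) (4,2) (6,6) (6,6) (4,4) (4,4) (4,4) (4,4)

vs L/f/Mid: Colm plays L → Rowan plays c at [L] → Colm plays f at [L-c] → Colm plays Mid at [L-c-f] → (3, 4)
vs L/f/Lo: Colm plays L → Rowan plays c at [L] → Colm plays f at [L-c] → Colm plays Lo at [L-c-f] → (4, 2)
vs L/h/Mid: Colm plays L → Rowan plays c at [L] → Colm plays h at [L-c] → Rowan plays D at [L-c-h] → (6, 6)
vs L/h/Lo: Colm plays L → Rowan plays c at [L] → Colm plays h at [L-c] → Rowan plays D at [L-c-h] → (6, 6)
vs C/f/Mid: Colm plays C → Rowan plays Out at [C] → (4, 4)
vs C/f/Lo: Colm plays C → Rowan plays Out at [C] → (4, 4)
vs C/h/Mid: Colm plays C → Rowan plays Out at [C] → (4, 4)
vs C/h/Lo: Colm plays C → Rowan plays Out at [C] → (4, 4)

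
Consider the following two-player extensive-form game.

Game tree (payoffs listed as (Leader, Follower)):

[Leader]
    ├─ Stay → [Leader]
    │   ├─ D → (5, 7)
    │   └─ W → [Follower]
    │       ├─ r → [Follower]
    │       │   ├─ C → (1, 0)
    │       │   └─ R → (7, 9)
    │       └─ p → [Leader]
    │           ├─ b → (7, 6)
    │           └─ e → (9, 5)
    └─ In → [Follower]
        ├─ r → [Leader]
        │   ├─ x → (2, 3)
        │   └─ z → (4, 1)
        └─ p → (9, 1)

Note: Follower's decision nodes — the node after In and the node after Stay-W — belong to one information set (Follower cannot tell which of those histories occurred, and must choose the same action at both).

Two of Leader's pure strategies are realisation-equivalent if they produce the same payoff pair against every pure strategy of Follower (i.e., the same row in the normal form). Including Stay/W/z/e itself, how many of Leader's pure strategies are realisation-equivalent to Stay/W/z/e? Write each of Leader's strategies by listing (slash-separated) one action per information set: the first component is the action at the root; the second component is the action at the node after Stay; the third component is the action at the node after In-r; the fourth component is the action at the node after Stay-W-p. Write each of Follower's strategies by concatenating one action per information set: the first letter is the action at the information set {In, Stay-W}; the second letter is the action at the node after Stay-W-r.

Row for Stay/W/z/e (columns rC, rR, pC, pR): (1,0) (7,9) (9,5) (9,5).
Under Stay/W/z/e, Leader's choice at the node after In-r can never be reached regardless of what Follower does, so varying those choices leaves every outcome unchanged.
Holding the reachable choices fixed and varying the unreachable one freely already gives 2 equivalent strategies.
No other strategy reproduces this row, so those 2 are the full class: Stay/W/x/e, Stay/W/z/e.

2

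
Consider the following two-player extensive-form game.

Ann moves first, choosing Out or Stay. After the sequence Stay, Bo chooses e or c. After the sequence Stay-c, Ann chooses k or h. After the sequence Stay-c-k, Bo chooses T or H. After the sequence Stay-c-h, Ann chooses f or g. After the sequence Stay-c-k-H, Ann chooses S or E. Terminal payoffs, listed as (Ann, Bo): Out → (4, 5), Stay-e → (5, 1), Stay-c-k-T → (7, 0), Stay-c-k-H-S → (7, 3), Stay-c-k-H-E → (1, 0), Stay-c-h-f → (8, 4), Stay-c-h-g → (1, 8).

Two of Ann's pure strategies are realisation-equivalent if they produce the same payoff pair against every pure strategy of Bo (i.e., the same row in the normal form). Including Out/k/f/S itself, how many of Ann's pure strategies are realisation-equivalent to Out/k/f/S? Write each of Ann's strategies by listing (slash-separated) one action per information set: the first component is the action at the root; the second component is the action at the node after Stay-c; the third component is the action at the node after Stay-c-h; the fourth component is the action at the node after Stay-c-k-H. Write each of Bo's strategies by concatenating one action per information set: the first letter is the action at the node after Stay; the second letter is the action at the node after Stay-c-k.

Row for Out/k/f/S (columns eT, eH, cT, cH): (4,5) (4,5) (4,5) (4,5).
Under Out/k/f/S, Ann's choice at the node after Stay-c and at the node after Stay-c-h and at the node after Stay-c-k-H can never be reached regardless of what Bo does, so varying those choices leaves every outcome unchanged.
Holding the reachable choices fixed and varying the unreachable ones freely already gives 2 × 2 × 2 = 8 equivalent strategies.
No other strategy reproduces this row, so those 8 are the full class: Out/k/f/S, Out/k/f/E, Out/k/g/S, Out/k/g/E, Out/h/f/S, Out/h/f/E, Out/h/g/S, Out/h/g/E.

8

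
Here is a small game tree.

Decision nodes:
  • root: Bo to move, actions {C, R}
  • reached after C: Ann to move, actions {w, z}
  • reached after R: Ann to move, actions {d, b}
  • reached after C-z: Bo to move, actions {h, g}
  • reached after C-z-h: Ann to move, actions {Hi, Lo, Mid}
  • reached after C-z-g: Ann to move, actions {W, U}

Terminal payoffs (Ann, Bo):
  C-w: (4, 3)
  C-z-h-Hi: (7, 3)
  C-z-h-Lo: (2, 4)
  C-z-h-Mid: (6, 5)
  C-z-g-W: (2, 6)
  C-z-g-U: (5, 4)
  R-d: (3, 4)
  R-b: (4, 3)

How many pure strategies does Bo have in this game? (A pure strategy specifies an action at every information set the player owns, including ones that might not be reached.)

Bo owns the root with actions {C, R} — two choices.
Bo owns the node after C-z with actions {h, g} — two choices.
A pure strategy fixes one action at each information set independently, so the count is the product 2 × 2 = 4.

4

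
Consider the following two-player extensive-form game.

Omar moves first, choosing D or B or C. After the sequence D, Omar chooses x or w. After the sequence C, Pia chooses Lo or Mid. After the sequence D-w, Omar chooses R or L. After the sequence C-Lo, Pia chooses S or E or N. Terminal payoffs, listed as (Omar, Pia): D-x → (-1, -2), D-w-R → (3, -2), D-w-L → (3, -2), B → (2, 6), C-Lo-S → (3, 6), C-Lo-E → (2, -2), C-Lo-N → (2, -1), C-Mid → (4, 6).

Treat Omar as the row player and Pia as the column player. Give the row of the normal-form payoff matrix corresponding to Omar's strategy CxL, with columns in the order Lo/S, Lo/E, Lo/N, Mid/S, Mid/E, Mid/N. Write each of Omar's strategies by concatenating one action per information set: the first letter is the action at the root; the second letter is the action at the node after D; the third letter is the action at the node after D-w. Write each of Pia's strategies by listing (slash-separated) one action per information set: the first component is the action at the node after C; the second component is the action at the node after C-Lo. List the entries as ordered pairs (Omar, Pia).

(3,6) (2,-2) (2,-1) (4,6) (4,6) (4,6)

vs Lo/S: Omar plays C → Pia plays Lo at [C] → Pia plays S at [C-Lo] → (3, 6)
vs Lo/E: Omar plays C → Pia plays Lo at [C] → Pia plays E at [C-Lo] → (2, -2)
vs Lo/N: Omar plays C → Pia plays Lo at [C] → Pia plays N at [C-Lo] → (2, -1)
vs Mid/S: Omar plays C → Pia plays Mid at [C] → (4, 6)
vs Mid/E: Omar plays C → Pia plays Mid at [C] → (4, 6)
vs Mid/N: Omar plays C → Pia plays Mid at [C] → (4, 6)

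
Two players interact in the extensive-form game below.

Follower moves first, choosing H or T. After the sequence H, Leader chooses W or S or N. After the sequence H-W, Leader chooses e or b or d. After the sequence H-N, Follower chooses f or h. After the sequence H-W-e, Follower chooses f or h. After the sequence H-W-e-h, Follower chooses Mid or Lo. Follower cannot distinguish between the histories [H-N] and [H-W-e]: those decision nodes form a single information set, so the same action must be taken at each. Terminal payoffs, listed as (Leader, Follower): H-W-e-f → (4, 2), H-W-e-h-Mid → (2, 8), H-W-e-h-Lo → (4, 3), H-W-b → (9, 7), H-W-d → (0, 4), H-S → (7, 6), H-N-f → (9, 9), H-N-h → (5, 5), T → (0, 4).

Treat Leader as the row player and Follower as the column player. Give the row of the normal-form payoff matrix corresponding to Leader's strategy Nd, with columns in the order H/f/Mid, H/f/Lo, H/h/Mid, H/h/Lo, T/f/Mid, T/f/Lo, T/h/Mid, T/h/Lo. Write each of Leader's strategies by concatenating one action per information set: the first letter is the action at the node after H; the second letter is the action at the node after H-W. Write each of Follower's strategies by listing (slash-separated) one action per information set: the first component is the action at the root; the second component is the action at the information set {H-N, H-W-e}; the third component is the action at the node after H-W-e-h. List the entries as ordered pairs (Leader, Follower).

(9,9) (9,9) (5,5) (5,5) (0,4) (0,4) (0,4) (0,4)

vs H/f/Mid: Follower plays H → Leader plays N at [H] → Follower plays f at [H-N] → (9, 9)
vs H/f/Lo: Follower plays H → Leader plays N at [H] → Follower plays f at [H-N] → (9, 9)
vs H/h/Mid: Follower plays H → Leader plays N at [H] → Follower plays h at [H-N] → (5, 5)
vs H/h/Lo: Follower plays H → Leader plays N at [H] → Follower plays h at [H-N] → (5, 5)
vs T/f/Mid: Follower plays T → (0, 4)
vs T/f/Lo: Follower plays T → (0, 4)
vs T/h/Mid: Follower plays T → (0, 4)
vs T/h/Lo: Follower plays T → (0, 4)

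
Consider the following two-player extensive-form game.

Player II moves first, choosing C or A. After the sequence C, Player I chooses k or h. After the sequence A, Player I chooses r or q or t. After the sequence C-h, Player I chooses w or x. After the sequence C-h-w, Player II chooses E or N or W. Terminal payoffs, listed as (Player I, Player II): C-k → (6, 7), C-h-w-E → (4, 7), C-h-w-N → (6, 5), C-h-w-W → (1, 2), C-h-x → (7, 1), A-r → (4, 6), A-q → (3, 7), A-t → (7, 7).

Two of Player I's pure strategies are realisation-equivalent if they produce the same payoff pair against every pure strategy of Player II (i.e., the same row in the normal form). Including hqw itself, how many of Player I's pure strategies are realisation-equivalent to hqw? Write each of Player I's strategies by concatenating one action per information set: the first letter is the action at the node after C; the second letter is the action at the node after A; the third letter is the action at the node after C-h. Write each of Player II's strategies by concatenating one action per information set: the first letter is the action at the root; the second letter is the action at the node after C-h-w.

Row for hqw (columns CE, CN, CW, AE, AN, AW): (4,7) (6,5) (1,2) (3,7) (3,7) (3,7).
Every one of Player I's information sets is on the play path for some reply by Player II when Player I follows hqw.
Changing the action at any of them therefore changes at least one column, so only hqw itself gives this row.

1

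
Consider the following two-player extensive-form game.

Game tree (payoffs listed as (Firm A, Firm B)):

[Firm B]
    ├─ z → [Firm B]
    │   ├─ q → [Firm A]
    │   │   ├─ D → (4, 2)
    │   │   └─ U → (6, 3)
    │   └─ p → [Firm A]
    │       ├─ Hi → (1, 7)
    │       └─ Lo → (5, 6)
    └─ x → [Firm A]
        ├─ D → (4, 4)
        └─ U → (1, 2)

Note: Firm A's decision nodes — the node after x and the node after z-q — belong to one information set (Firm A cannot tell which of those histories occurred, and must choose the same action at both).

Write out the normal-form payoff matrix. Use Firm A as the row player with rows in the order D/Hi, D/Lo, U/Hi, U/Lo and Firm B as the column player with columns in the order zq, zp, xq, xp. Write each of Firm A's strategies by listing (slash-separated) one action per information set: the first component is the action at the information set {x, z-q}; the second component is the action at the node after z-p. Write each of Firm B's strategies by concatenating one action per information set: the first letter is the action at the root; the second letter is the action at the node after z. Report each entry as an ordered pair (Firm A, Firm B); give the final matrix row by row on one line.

D/Hi: (4,2) (1,7) (4,4) (4,4) | D/Lo: (4,2) (5,6) (4,4) (4,4) | U/Hi: (6,3) (1,7) (1,2) (1,2) | U/Lo: (6,3) (5,6) (1,2) (1,2)

           zq       zp       xq       xp
D/Hi    (4,2)    (1,7)    (4,4)    (4,4)
D/Lo    (4,2)    (5,6)    (4,4)    (4,4)
U/Hi    (6,3)    (1,7)    (1,2)    (1,2)
U/Lo    (6,3)    (5,6)    (1,2)    (1,2)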